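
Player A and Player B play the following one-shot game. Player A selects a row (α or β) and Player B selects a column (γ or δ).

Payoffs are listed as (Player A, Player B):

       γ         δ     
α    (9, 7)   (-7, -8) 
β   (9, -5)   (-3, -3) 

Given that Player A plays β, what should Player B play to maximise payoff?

Against β, Player B earns -5 from γ and -3 from δ.
So δ is the best response.

δ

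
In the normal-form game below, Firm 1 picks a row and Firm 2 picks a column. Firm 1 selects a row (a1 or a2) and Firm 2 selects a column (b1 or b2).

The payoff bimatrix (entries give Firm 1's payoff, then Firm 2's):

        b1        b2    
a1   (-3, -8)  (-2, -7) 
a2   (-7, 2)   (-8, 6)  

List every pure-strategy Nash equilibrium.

(a1, b1): Firm 2 prefers b2 (-7 > -8) — not an equilibrium.
(a1, b2): Firm 1 gets -2 ≥ -8 from a2, and Firm 2 gets -7 ≥ -8 from b1 — Nash equilibrium.
(a2, b1): Firm 1 prefers a1 (-3 > -7); Firm 2 prefers b2 (6 > 2) — not an equilibrium.
(a2, b2): Firm 1 prefers a1 (-2 > -8) — not an equilibrium.

(a1, b2)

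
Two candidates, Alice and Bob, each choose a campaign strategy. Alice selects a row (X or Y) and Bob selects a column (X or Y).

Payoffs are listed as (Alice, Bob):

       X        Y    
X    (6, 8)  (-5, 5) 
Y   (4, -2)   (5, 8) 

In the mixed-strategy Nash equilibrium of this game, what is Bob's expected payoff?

74/13

First find x, the probability Alice plays X, from Bob's indifference between X and Y: 8x − 2(1−x) = 5x + 8(1−x), giving x = 10/13.
Since Bob is indifferent in equilibrium, Bob's expected payoff equals the payoff from either column against (10/13, 3/13). Using X: 8(10/13) − 2(3/13) = 74/13.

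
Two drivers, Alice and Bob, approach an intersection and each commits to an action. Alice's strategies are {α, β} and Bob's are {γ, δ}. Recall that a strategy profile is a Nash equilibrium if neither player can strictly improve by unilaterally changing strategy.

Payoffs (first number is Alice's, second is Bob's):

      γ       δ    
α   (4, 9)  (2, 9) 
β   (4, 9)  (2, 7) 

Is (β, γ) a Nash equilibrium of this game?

At (β, γ), Alice earns 4; switching to α would give 4, so Alice has no profitable deviation.
Bob earns 9; switching to δ would give 7, so Bob has no profitable deviation.
Neither player can gain by a unilateral deviation, so this profile is a Nash equilibrium.

Yes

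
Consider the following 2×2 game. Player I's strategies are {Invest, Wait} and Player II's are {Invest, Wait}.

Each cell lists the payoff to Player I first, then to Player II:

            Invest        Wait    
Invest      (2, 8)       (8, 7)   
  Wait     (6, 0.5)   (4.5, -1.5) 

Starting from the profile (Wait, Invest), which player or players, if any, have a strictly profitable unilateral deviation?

Neither

Player I at (Wait, Invest) earns 6; deviating to Invest yields 2 — not better.
Player II earns 0.5; deviating to Wait yields -1.5 — not better.
Neither player can strictly improve; the profile is a Nash equilibrium.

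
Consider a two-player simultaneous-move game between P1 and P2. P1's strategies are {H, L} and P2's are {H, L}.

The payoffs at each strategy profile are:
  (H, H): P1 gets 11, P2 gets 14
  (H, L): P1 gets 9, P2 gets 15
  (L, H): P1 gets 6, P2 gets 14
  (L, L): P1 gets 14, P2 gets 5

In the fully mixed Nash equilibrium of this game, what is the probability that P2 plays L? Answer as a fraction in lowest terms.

Let q be the probability that P2 plays H. In a completely mixed equilibrium, P1 must be indifferent between H and L.
P1's expected payoff from H is 11q + 9(1−q); from L it is 6q + 14(1−q).
Setting these equal: 2q + 9 = −8q + 14, so q = 1/2.
Therefore P2 plays L with probability 1 − 1/2 = 1/2.

1/2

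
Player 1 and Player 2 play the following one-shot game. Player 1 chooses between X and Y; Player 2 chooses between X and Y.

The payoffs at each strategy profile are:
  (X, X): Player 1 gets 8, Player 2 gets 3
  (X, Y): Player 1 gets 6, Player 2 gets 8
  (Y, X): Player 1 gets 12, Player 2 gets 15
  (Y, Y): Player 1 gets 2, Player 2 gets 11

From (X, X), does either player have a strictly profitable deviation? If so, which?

Player 1 at (X, X) earns 8; deviating to Y yields 12 — a strict improvement.
Player 2 earns 3; deviating to Y yields 8 — a strict improvement.
Both Player 1 and Player 2 have strictly profitable deviations.

Both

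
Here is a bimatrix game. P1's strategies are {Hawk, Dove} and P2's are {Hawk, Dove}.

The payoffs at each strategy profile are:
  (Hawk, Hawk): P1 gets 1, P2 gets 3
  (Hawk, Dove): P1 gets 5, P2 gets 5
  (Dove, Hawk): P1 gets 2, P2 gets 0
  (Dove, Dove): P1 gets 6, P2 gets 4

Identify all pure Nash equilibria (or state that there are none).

(Hawk, Hawk): P1 prefers Dove (2 > 1); P2 prefers Dove (5 > 3) — not an equilibrium.
(Hawk, Dove): P1 prefers Dove (6 > 5) — not an equilibrium.
(Dove, Hawk): P2 prefers Dove (4 > 0) — not an equilibrium.
(Dove, Dove): P1 gets 6 ≥ 5 from Hawk, and P2 gets 4 ≥ 0 from Hawk — Nash equilibrium.

(Dove, Dove)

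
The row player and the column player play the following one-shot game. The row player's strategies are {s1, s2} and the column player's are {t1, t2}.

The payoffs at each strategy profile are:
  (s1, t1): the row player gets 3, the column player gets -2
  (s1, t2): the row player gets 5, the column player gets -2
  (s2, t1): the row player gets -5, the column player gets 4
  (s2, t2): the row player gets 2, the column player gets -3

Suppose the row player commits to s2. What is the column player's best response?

Against s2, the column player earns 4 from t1 and -3 from t2.
So t1 is the best response.

t1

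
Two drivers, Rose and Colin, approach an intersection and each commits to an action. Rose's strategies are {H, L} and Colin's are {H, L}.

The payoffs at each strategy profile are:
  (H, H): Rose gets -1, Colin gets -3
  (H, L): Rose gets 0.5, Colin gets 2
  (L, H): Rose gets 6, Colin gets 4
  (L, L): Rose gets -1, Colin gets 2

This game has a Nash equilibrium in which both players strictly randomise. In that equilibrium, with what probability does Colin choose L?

Let y be the probability that Colin plays H. In a completely mixed equilibrium, Rose must be indifferent between H and L.
Rose's expected payoff from H is −y + 0.5(1−y); from L it is 6y − (1−y).
Setting these equal: −1.5y + 0.5 = 7y − 1, so y = 3/17.
Therefore Colin plays L with probability 1 − 3/17 = 14/17.

14/17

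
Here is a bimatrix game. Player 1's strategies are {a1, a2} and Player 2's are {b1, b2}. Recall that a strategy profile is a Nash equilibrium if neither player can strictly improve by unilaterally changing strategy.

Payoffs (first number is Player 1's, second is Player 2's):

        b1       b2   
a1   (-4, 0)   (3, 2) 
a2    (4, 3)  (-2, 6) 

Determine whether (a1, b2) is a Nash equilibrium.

Yes

At (a1, b2), Player 1 earns 3; switching to a2 would give -2, so Player 1 has no profitable deviation.
Player 2 earns 2; switching to b1 would give 0, so Player 2 has no profitable deviation.
Neither player can gain by a unilateral deviation, so this profile is a Nash equilibrium.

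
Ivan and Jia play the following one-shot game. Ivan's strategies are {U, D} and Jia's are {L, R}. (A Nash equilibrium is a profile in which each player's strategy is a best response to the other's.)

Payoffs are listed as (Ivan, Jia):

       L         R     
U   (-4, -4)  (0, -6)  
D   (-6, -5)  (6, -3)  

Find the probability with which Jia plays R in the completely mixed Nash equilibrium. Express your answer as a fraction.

Let q be the probability that Jia plays L. In a completely mixed equilibrium, Ivan must be indifferent between U and D.
Ivan's expected payoff from U is −4q; from D it is −6q + 6(1−q).
Setting these equal: −4q = −12q + 6, so q = 3/4.
Therefore Jia plays R with probability 1 − 3/4 = 1/4.

1/4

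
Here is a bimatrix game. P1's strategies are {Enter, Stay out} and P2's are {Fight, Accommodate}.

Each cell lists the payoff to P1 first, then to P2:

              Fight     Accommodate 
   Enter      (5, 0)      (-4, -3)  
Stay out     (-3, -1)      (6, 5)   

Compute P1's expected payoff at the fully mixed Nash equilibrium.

First find y, the probability P2 plays Fight, from P1's indifference between Enter and Stay out: 5y − 4(1−y) = −3y + 6(1−y), giving y = 5/9.
Since P1 is indifferent in equilibrium, P1's expected payoff equals the payoff from either row against (5/9, 4/9). Using Enter: 5(5/9) − 4(4/9) = 1.

1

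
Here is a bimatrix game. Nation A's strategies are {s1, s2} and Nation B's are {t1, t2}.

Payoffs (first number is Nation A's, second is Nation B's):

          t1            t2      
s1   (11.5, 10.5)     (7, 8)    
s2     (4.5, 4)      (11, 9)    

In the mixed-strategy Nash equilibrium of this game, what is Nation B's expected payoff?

25/3

First find x, the probability Nation A plays s1, from Nation B's indifference between t1 and t2: 10.5x + 4(1−x) = 8x + 9(1−x), giving x = 2/3.
Since Nation B is indifferent in equilibrium, Nation B's expected payoff equals the payoff from either column against (2/3, 1/3). Using t1: 10.5(2/3) + 4(1/3) = 25/3.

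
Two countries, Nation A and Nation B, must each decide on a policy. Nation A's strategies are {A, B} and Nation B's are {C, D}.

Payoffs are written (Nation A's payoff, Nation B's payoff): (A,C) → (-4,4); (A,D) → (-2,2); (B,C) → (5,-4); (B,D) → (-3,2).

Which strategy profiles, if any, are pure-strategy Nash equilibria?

none

(A, C): Nation A prefers B (5 > -4) — not an equilibrium.
(A, D): Nation B prefers C (4 > 2) — not an equilibrium.
(B, C): Nation B prefers D (2 > -4) — not an equilibrium.
(B, D): Nation A prefers A (-2 > -3) — not an equilibrium.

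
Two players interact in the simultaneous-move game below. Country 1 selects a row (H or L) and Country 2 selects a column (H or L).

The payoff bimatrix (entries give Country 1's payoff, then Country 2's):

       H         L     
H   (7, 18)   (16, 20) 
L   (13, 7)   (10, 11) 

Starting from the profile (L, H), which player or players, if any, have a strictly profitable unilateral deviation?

Country 2

Country 1 at (L, H) earns 13; deviating to H yields 7 — not better.
Country 2 earns 7; deviating to L yields 11 — a strict improvement.
Only Country 2 has a strictly profitable deviation.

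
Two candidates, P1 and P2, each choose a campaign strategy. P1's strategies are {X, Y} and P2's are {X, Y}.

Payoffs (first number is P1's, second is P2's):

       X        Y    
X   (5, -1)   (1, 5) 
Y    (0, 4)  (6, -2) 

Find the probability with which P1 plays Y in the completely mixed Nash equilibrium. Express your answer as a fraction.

Let r be the probability that P1 plays X. In a completely mixed equilibrium, P2 must be indifferent between X and Y.
P2's expected payoff from X is −r + 4(1−r); from Y it is 5r − 2(1−r).
Setting these equal: −5r + 4 = 7r − 2, so r = 1/2.
Therefore P1 plays Y with probability 1 − 1/2 = 1/2.

1/2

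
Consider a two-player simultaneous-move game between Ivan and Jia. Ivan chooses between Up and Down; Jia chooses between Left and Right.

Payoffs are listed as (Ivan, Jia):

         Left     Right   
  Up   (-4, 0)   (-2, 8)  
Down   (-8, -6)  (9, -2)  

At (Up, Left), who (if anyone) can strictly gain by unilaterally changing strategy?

Ivan at (Up, Left) earns -4; deviating to Down yields -8 — not better.
Jia earns 0; deviating to Right yields 8 — a strict improvement.
Only Jia has a strictly profitable deviation.

Jia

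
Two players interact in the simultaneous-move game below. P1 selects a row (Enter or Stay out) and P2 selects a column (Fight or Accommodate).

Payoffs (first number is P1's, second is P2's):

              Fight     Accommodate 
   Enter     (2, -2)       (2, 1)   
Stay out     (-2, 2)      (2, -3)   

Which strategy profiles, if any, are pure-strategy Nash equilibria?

(Enter, Accommodate)

(Enter, Fight): P2 prefers Accommodate (1 > -2) — not an equilibrium.
(Enter, Accommodate): P1 gets 2 ≥ 2 from Stay out, and P2 gets 1 ≥ -2 from Fight — Nash equilibrium.
(Stay out, Fight): P1 prefers Enter (2 > -2) — not an equilibrium.
(Stay out, Accommodate): P2 prefers Fight (2 > -3) — not an equilibrium.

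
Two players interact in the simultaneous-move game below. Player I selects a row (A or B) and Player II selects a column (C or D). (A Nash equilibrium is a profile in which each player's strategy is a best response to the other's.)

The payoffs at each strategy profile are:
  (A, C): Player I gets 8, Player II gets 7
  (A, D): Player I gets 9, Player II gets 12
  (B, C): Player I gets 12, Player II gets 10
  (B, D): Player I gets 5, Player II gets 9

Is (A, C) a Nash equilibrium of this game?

At (A, C), Player I earns 8; switching to B would give 12, so Player I would deviate.
Player II earns 7; switching to D would give 12, so Player II would deviate.
Since at least one player can profitably deviate, this is not a Nash equilibrium.

No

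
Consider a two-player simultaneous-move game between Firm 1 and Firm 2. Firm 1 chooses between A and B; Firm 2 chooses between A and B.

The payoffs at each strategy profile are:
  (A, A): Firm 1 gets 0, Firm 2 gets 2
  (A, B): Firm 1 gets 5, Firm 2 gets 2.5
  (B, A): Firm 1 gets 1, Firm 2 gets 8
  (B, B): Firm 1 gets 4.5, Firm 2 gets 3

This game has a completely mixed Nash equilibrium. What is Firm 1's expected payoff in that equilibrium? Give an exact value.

10/3

First find y, the probability Firm 2 plays A, from Firm 1's indifference between A and B: 5(1−y) = y + 4.5(1−y), giving y = 1/3.
Since Firm 1 is indifferent in equilibrium, Firm 1's expected payoff equals the payoff from either row against (1/3, 2/3). Using A: 5(2/3) = 10/3.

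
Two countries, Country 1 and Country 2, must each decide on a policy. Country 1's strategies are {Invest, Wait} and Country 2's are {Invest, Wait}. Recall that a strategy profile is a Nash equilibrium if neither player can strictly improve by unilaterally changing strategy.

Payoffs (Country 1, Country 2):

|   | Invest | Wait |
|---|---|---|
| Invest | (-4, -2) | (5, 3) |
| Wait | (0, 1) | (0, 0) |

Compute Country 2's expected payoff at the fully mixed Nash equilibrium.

1/2

First find p, the probability Country 1 plays Invest, from Country 2's indifference between Invest and Wait: −2p + (1−p) = 3p, giving p = 1/6.
Since Country 2 is indifferent in equilibrium, Country 2's expected payoff equals the payoff from either column against (1/6, 5/6). Using Invest: −2(1/6) + (5/6) = 1/2.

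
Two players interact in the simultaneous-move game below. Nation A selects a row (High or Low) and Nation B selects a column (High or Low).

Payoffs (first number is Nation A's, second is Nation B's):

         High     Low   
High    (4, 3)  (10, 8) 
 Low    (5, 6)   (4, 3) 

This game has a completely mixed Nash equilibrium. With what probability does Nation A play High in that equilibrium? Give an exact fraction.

Let r be the probability that Nation A plays High. In a completely mixed equilibrium, Nation B must be indifferent between High and Low.
Nation B's expected payoff from High is 3r + 6(1−r); from Low it is 8r + 3(1−r).
Setting these equal: −3r + 6 = 5r + 3, so r = 3/8.

3/8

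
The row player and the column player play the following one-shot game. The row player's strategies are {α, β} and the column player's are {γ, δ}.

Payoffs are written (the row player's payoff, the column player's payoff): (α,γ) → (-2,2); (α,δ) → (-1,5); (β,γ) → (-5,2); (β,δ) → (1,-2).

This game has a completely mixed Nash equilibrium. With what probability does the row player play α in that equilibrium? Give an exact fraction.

Let p be the probability that the row player plays α. In a completely mixed equilibrium, the column player must be indifferent between γ and δ.
The column player's expected payoff from γ is 2p + 2(1−p); from δ it is 5p − 2(1−p).
Setting these equal: 2 = 7p − 2, so p = 4/7.

4/7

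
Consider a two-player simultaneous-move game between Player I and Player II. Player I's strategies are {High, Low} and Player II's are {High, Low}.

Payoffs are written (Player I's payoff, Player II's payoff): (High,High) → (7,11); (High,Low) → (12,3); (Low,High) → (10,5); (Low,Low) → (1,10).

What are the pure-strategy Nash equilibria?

none

(High, High): Player I prefers Low (10 > 7) — not an equilibrium.
(High, Low): Player II prefers High (11 > 3) — not an equilibrium.
(Low, High): Player II prefers Low (10 > 5) — not an equilibrium.
(Low, Low): Player I prefers High (12 > 1) — not an equilibrium.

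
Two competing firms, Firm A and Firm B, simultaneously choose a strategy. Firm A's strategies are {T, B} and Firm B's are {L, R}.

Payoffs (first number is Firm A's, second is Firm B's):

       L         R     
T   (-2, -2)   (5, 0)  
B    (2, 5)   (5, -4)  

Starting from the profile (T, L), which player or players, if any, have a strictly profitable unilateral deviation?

Firm A at (T, L) earns -2; deviating to B yields 2 — a strict improvement.
Firm B earns -2; deviating to R yields 0 — a strict improvement.
Both Firm A and Firm B have strictly profitable deviations.

Both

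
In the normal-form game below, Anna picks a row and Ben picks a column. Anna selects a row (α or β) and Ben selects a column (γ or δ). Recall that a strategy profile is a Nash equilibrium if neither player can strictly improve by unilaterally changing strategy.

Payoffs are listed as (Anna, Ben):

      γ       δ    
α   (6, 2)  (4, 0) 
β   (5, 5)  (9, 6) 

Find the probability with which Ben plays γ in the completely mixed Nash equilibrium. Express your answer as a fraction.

5/6

Let q be the probability that Ben plays γ. In a completely mixed equilibrium, Anna must be indifferent between α and β.
Anna's expected payoff from α is 6q + 4(1−q); from β it is 5q + 9(1−q).
Setting these equal: 2q + 4 = −4q + 9, so q = 5/6.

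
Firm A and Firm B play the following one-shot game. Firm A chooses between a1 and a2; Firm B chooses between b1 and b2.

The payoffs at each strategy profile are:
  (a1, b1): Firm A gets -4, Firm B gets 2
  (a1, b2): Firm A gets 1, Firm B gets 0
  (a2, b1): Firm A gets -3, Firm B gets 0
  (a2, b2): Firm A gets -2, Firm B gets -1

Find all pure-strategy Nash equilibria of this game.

(a1, b1): Firm A prefers a2 (-3 > -4) — not an equilibrium.
(a1, b2): Firm B prefers b1 (2 > 0) — not an equilibrium.
(a2, b1): Firm A gets -3 ≥ -4 from a1, and Firm B gets 0 ≥ -1 from b2 — Nash equilibrium.
(a2, b2): Firm A prefers a1 (1 > -2); Firm B prefers b1 (0 > -1) — not an equilibrium.

(a2, b1)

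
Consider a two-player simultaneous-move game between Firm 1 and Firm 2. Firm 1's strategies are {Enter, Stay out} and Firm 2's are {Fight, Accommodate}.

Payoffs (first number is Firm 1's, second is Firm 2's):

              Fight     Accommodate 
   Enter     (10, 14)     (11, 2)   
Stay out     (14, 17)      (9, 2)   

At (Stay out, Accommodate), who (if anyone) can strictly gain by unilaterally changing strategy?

Both

Firm 1 at (Stay out, Accommodate) earns 9; deviating to Enter yields 11 — a strict improvement.
Firm 2 earns 2; deviating to Fight yields 17 — a strict improvement.
Both Firm 1 and Firm 2 have strictly profitable deviations.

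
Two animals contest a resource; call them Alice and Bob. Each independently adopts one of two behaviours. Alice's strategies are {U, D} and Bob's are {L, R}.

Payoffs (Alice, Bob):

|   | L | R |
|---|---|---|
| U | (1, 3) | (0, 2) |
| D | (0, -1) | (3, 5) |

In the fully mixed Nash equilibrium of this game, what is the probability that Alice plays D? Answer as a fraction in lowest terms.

Let r be the probability that Alice plays U. In a completely mixed equilibrium, Bob must be indifferent between L and R.
Bob's expected payoff from L is 3r − (1−r); from R it is 2r + 5(1−r).
Setting these equal: 4r − 1 = −3r + 5, so r = 6/7.
Therefore Alice plays D with probability 1 − 6/7 = 1/7.

1/7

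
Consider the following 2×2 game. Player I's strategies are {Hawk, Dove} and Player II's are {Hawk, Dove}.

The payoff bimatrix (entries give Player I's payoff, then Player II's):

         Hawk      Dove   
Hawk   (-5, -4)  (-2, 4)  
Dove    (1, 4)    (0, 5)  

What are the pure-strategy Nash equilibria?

(Dove, Dove)

(Hawk, Hawk): Player I prefers Dove (1 > -5); Player II prefers Dove (4 > -4) — not an equilibrium.
(Hawk, Dove): Player I prefers Dove (0 > -2) — not an equilibrium.
(Dove, Hawk): Player II prefers Dove (5 > 4) — not an equilibrium.
(Dove, Dove): Player I gets 0 ≥ -2 from Hawk, and Player II gets 5 ≥ 4 from Hawk — Nash equilibrium.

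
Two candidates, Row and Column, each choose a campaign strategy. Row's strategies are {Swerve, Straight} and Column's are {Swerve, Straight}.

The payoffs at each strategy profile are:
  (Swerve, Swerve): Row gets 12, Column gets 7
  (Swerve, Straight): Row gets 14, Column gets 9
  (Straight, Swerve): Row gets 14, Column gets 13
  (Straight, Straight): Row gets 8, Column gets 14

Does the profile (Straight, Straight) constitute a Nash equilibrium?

At (Straight, Straight), Row earns 8; switching to Swerve would give 14, so Row would deviate.
Column earns 14; switching to Swerve would give 13, so Column has no profitable deviation.
Since at least one player can profitably deviate, this is not a Nash equilibrium.

No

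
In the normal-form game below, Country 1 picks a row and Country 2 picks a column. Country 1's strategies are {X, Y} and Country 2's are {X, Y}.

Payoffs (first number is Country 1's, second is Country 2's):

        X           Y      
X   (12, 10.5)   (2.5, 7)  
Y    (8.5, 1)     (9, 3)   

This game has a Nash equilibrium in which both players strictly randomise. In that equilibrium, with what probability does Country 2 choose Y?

7/20

Let y be the probability that Country 2 plays X. In a completely mixed equilibrium, Country 1 must be indifferent between X and Y.
Country 1's expected payoff from X is 12y + 2.5(1−y); from Y it is 8.5y + 9(1−y).
Setting these equal: 9.5y + 2.5 = −0.5y + 9, so y = 13/20.
Therefore Country 2 plays Y with probability 1 − 13/20 = 7/20.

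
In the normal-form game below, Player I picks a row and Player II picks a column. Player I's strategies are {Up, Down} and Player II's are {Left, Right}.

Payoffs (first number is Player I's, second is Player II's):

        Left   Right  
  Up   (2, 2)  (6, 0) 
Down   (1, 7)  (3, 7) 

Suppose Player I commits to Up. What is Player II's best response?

Left

Against Up, Player II earns 2 from Left and 0 from Right.
So Left is the best response.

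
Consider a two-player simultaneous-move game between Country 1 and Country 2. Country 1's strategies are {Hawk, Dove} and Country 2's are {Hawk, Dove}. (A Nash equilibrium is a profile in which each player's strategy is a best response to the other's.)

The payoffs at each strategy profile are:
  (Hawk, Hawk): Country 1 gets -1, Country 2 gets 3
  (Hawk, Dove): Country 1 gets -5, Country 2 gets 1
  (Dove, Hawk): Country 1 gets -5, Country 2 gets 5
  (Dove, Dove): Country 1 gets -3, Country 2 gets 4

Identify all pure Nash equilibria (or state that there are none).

(Hawk, Hawk): Country 1 gets -1 ≥ -5 from Dove, and Country 2 gets 3 ≥ 1 from Dove — Nash equilibrium.
(Hawk, Dove): Country 1 prefers Dove (-3 > -5); Country 2 prefers Hawk (3 > 1) — not an equilibrium.
(Dove, Hawk): Country 1 prefers Hawk (-1 > -5) — not an equilibrium.
(Dove, Dove): Country 2 prefers Hawk (5 > 4) — not an equilibrium.

(Hawk, Hawk)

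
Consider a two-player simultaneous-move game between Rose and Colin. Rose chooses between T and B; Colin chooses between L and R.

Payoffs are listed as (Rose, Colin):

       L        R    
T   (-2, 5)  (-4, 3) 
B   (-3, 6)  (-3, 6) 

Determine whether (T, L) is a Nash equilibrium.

At (T, L), Rose earns -2; switching to B would give -3, so Rose has no profitable deviation.
Colin earns 5; switching to R would give 3, so Colin has no profitable deviation.
Neither player can gain by a unilateral deviation, so this profile is a Nash equilibrium.

Yes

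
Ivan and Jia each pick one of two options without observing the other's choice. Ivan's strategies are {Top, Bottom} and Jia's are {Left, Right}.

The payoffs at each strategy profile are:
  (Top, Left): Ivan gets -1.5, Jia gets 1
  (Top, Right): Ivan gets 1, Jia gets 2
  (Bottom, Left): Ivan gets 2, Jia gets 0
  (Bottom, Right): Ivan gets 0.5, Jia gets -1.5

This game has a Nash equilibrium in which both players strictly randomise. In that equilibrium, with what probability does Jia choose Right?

7/8

Let y be the probability that Jia plays Left. In a completely mixed equilibrium, Ivan must be indifferent between Top and Bottom.
Ivan's expected payoff from Top is −1.5y + (1−y); from Bottom it is 2y + 0.5(1−y).
Setting these equal: −2.5y + 1 = 1.5y + 0.5, so y = 1/8.
Therefore Jia plays Right with probability 1 − 1/8 = 7/8.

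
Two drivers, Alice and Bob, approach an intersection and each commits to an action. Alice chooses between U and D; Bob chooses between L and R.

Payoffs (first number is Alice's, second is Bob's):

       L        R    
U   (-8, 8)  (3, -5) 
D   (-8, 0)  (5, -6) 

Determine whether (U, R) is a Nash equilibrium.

At (U, R), Alice earns 3; switching to D would give 5, so Alice would deviate.
Bob earns -5; switching to L would give 8, so Bob would deviate.
Since at least one player can profitably deviate, this is not a Nash equilibrium.

No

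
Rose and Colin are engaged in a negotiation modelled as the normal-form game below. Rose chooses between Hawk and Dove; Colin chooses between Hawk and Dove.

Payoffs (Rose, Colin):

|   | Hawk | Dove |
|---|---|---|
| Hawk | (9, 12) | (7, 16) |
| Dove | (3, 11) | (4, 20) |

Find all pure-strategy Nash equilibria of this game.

(Hawk, Dove)

(Hawk, Hawk): Colin prefers Dove (16 > 12) — not an equilibrium.
(Hawk, Dove): Rose gets 7 ≥ 4 from Dove, and Colin gets 16 ≥ 12 from Hawk — Nash equilibrium.
(Dove, Hawk): Rose prefers Hawk (9 > 3); Colin prefers Dove (20 > 11) — not an equilibrium.
(Dove, Dove): Rose prefers Hawk (7 > 4) — not an equilibrium.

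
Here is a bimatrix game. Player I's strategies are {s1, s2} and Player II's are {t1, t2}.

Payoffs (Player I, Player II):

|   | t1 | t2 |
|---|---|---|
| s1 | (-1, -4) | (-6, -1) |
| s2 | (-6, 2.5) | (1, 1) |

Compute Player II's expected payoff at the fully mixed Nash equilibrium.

First find p, the probability Player I plays s1, from Player II's indifference between t1 and t2: −4p + 2.5(1−p) = −p + (1−p), giving p = 1/3.
Since Player II is indifferent in equilibrium, Player II's expected payoff equals the payoff from either column against (1/3, 2/3). Using t1: −4(1/3) + 2.5(2/3) = 1/3.

1/3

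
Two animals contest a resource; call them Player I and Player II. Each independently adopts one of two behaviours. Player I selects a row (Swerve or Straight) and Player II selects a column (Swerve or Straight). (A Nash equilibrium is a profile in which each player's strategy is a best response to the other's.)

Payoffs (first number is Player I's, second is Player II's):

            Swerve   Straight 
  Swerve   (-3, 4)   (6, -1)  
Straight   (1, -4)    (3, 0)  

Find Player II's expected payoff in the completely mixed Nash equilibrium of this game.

-4/9

First find x, the probability Player I plays Swerve, from Player II's indifference between Swerve and Straight: 4x − 4(1−x) = −x, giving x = 4/9.
Since Player II is indifferent in equilibrium, Player II's expected payoff equals the payoff from either column against (4/9, 5/9). Using Swerve: 4(4/9) − 4(5/9) = -4/9.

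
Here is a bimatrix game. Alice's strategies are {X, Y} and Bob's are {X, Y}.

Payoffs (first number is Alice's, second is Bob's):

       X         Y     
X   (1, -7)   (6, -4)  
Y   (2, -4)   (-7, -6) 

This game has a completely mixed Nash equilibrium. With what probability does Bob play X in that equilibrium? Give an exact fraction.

Let q be the probability that Bob plays X. In a completely mixed equilibrium, Alice must be indifferent between X and Y.
Alice's expected payoff from X is q + 6(1−q); from Y it is 2q − 7(1−q).
Setting these equal: −5q + 6 = 9q − 7, so q = 13/14.

13/14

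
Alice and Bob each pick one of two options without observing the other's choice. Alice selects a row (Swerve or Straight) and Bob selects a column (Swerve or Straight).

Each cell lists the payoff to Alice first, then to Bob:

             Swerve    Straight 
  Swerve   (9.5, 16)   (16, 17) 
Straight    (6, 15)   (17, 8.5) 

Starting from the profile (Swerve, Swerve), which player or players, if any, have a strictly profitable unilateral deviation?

Alice at (Swerve, Swerve) earns 9.5; deviating to Straight yields 6 — not better.
Bob earns 16; deviating to Straight yields 17 — a strict improvement.
Only Bob has a strictly profitable deviation.

Bob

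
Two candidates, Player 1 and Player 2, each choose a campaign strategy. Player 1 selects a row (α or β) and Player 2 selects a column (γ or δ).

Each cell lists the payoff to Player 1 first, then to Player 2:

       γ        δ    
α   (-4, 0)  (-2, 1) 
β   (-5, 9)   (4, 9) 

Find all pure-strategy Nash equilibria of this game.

(β, δ)

(α, γ): Player 2 prefers δ (1 > 0) — not an equilibrium.
(α, δ): Player 1 prefers β (4 > -2) — not an equilibrium.
(β, γ): Player 1 prefers α (-4 > -5) — not an equilibrium.
(β, δ): Player 1 gets 4 ≥ -2 from α, and Player 2 gets 9 ≥ 9 from γ — Nash equilibrium.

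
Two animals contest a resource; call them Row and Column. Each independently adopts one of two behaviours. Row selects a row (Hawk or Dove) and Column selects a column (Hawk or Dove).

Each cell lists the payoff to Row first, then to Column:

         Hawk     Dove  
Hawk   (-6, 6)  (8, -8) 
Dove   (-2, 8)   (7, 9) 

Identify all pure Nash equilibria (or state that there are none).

none

(Hawk, Hawk): Row prefers Dove (-2 > -6) — not an equilibrium.
(Hawk, Dove): Column prefers Hawk (6 > -8) — not an equilibrium.
(Dove, Hawk): Column prefers Dove (9 > 8) — not an equilibrium.
(Dove, Dove): Row prefers Hawk (8 > 7) — not an equilibrium.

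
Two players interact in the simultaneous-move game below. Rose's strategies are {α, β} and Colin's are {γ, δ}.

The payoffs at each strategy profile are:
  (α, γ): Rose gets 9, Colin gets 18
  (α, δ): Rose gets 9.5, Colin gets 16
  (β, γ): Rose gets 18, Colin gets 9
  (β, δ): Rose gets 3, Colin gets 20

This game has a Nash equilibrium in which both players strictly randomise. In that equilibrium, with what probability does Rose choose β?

Let x be the probability that Rose plays α. In a completely mixed equilibrium, Colin must be indifferent between γ and δ.
Colin's expected payoff from γ is 18x + 9(1−x); from δ it is 16x + 20(1−x).
Setting these equal: 9x + 9 = −4x + 20, so x = 11/13.
Therefore Rose plays β with probability 1 − 11/13 = 2/13.

2/13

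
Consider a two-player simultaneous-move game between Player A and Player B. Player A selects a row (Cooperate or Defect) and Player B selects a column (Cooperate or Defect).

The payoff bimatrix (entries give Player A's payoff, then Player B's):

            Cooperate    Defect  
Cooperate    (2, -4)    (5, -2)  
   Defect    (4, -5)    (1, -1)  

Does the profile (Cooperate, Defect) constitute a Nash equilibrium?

Yes

At (Cooperate, Defect), Player A earns 5; switching to Defect would give 1, so Player A has no profitable deviation.
Player B earns -2; switching to Cooperate would give -4, so Player B has no profitable deviation.
Neither player can gain by a unilateral deviation, so this profile is a Nash equilibrium.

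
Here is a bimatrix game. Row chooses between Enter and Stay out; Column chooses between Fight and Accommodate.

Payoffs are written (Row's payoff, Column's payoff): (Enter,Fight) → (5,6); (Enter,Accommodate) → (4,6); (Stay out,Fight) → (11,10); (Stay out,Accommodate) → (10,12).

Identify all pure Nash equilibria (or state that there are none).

(Enter, Fight): Row prefers Stay out (11 > 5) — not an equilibrium.
(Enter, Accommodate): Row prefers Stay out (10 > 4) — not an equilibrium.
(Stay out, Fight): Column prefers Accommodate (12 > 10) — not an equilibrium.
(Stay out, Accommodate): Row gets 10 ≥ 4 from Enter, and Column gets 12 ≥ 10 from Fight — Nash equilibrium.

(Stay out, Accommodate)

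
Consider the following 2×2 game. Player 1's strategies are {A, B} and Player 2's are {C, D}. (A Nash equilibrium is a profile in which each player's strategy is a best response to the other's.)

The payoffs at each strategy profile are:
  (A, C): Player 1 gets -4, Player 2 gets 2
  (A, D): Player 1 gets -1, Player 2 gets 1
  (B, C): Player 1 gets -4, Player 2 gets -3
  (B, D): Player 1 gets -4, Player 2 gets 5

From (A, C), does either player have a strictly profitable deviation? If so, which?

Neither

Player 1 at (A, C) earns -4; deviating to B yields -4 — not better.
Player 2 earns 2; deviating to D yields 1 — not better.
Neither player can strictly improve; the profile is a Nash equilibrium.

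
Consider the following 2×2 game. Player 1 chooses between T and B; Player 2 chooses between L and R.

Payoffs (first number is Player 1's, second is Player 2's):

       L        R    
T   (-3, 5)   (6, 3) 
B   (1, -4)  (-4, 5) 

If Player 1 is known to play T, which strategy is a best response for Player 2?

L

Against T, Player 2 earns 5 from L and 3 from R.
So L is the best response.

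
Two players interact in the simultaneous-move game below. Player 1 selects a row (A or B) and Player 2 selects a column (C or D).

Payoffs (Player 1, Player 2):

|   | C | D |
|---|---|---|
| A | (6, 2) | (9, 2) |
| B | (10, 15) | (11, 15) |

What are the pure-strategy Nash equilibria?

(B, C) and (B, D)

(A, C): Player 1 prefers B (10 > 6) — not an equilibrium.
(A, D): Player 1 prefers B (11 > 9) — not an equilibrium.
(B, C): Player 1 gets 10 ≥ 6 from A, and Player 2 gets 15 ≥ 15 from D — Nash equilibrium.
(B, D): Player 1 gets 11 ≥ 9 from A, and Player 2 gets 15 ≥ 15 from C — Nash equilibrium.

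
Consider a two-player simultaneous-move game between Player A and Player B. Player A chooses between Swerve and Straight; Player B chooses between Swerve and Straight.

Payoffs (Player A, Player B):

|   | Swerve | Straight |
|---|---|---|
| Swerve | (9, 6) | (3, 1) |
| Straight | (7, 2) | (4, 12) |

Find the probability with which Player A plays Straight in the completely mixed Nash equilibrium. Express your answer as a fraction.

Let r be the probability that Player A plays Swerve. In a completely mixed equilibrium, Player B must be indifferent between Swerve and Straight.
Player B's expected payoff from Swerve is 6r + 2(1−r); from Straight it is r + 12(1−r).
Setting these equal: 4r + 2 = −11r + 12, so r = 2/3.
Therefore Player A plays Straight with probability 1 − 2/3 = 1/3.

1/3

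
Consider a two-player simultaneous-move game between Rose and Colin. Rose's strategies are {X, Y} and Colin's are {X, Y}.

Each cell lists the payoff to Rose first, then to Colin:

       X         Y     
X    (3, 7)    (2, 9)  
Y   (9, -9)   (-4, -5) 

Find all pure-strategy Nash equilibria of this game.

(X, X): Rose prefers Y (9 > 3); Colin prefers Y (9 > 7) — not an equilibrium.
(X, Y): Rose gets 2 ≥ -4 from Y, and Colin gets 9 ≥ 7 from X — Nash equilibrium.
(Y, X): Colin prefers Y (-5 > -9) — not an equilibrium.
(Y, Y): Rose prefers X (2 > -4) — not an equilibrium.

(X, Y)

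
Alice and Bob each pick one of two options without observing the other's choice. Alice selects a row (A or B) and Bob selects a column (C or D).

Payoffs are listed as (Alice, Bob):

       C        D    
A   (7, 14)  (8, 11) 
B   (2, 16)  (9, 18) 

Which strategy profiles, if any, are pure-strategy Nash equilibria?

(A, C): Alice gets 7 ≥ 2 from B, and Bob gets 14 ≥ 11 from D — Nash equilibrium.
(A, D): Alice prefers B (9 > 8); Bob prefers C (14 > 11) — not an equilibrium.
(B, C): Alice prefers A (7 > 2); Bob prefers D (18 > 16) — not an equilibrium.
(B, D): Alice gets 9 ≥ 8 from A, and Bob gets 18 ≥ 16 from C — Nash equilibrium.

(A, C) and (B, D)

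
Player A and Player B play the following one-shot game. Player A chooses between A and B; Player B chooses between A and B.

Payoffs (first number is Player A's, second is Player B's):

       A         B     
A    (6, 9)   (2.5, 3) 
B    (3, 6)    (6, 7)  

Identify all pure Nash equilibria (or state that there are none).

(A, A): Player A gets 6 ≥ 3 from B, and Player B gets 9 ≥ 3 from B — Nash equilibrium.
(A, B): Player A prefers B (6 > 2.5); Player B prefers A (9 > 3) — not an equilibrium.
(B, A): Player A prefers A (6 > 3); Player B prefers B (7 > 6) — not an equilibrium.
(B, B): Player A gets 6 ≥ 2.5 from A, and Player B gets 7 ≥ 6 from A — Nash equilibrium.

(A, A) and (B, B)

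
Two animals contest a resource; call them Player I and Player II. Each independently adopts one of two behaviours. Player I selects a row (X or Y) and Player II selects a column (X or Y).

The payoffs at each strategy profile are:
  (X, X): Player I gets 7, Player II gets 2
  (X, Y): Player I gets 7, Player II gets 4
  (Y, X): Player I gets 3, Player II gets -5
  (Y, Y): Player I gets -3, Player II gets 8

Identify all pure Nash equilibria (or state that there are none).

(X, Y)

(X, X): Player II prefers Y (4 > 2) — not an equilibrium.
(X, Y): Player I gets 7 ≥ -3 from Y, and Player II gets 4 ≥ 2 from X — Nash equilibrium.
(Y, X): Player I prefers X (7 > 3); Player II prefers Y (8 > -5) — not an equilibrium.
(Y, Y): Player I prefers X (7 > -3) — not an equilibrium.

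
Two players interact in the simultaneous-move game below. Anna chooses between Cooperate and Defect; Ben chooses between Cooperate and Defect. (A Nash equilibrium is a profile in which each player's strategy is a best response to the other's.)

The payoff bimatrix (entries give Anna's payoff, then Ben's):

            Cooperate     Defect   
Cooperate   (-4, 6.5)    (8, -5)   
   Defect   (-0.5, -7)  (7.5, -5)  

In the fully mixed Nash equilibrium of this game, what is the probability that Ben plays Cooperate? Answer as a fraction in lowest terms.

Let q be the probability that Ben plays Cooperate. In a completely mixed equilibrium, Anna must be indifferent between Cooperate and Defect.
Anna's expected payoff from Cooperate is −4q + 8(1−q); from Defect it is −0.5q + 7.5(1−q).
Setting these equal: −12q + 8 = −8q + 7.5, so q = 1/8.

1/8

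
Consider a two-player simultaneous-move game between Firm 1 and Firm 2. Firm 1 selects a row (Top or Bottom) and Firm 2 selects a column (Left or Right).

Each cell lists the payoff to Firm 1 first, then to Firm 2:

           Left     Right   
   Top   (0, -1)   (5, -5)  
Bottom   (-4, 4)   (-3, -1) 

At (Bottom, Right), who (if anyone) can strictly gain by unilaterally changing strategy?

Firm 1 at (Bottom, Right) earns -3; deviating to Top yields 5 — a strict improvement.
Firm 2 earns -1; deviating to Left yields 4 — a strict improvement.
Both Firm 1 and Firm 2 have strictly profitable deviations.

Both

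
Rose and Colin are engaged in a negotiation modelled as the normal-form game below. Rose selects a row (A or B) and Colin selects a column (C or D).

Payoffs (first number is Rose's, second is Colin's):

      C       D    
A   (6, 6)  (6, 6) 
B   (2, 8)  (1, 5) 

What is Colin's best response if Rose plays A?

Against A, Colin earns 6 from C and 6 from D.
So either strategy is a best response.

either — both C and D are best responses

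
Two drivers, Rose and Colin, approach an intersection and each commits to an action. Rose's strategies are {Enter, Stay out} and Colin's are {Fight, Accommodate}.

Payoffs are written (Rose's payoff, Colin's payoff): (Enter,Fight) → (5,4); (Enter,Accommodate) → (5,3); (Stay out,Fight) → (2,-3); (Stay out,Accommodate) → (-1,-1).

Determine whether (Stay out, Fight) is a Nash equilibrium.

No

At (Stay out, Fight), Rose earns 2; switching to Enter would give 5, so Rose would deviate.
Colin earns -3; switching to Accommodate would give -1, so Colin would deviate.
Since at least one player can profitably deviate, this is not a Nash equilibrium.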